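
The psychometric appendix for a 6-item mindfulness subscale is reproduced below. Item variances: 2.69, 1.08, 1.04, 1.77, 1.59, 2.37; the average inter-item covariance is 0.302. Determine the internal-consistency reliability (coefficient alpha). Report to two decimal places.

α = 0.55

Σσᵢ² = 2.69 + 1.08 + 1.04 + 1.77 + 1.59 + 2.37 = 10.54
Sum of the 15 distinct covariances = 15 × 0.302 = 4.530
total variance = Σσᵢ² + 2·Σcov = 10.54 + 2 × 4.530 = 19.600
α = (6/5)·(1 − 10.54/19.600) = 0.55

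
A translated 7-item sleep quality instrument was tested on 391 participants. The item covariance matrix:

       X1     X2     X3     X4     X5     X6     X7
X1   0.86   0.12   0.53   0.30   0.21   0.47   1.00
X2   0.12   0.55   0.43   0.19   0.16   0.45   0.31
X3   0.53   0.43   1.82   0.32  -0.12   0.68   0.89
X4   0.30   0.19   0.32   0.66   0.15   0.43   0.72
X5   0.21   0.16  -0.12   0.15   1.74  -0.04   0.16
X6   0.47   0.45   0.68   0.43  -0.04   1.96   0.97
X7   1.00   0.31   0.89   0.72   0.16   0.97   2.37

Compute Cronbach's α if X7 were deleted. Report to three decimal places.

Remaining items: X1, X2, X3, X4, X5, X6 (k = 6).
Σσ²ᵢ = 0.86 + 0.55 + 1.82 + 0.66 + 1.74 + 1.96 = 7.59
Var(T) = 7.59 + 2 × 4.28 = 16.15
α (item deleted) = (6/5)·(1 − 7.59/16.15) = 0.636

Cronbach's α = 0.636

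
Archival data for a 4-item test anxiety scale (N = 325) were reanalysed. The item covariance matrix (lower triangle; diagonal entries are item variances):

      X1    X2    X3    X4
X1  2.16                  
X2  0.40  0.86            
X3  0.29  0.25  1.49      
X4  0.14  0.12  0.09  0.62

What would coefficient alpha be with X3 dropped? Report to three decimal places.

α = 0.399

Remaining items: X1, X2, X4 (k = 3).
ΣVar(i) = 2.16 + 0.86 + 0.62 = 3.64
σ²_total = 3.64 + 2 × 0.66 = 4.96
α (item deleted) = (3/2)·(1 − 3.64/4.96) = 0.399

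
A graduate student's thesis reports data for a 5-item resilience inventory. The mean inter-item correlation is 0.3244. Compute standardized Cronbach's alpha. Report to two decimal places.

α = 0.71

Standardized α = k·r̄ / (1 + (k−1)·r̄) = 5 × 0.3244 / (1 + 4 × 0.3244)
  = 1.6220 / 2.2976 = 0.71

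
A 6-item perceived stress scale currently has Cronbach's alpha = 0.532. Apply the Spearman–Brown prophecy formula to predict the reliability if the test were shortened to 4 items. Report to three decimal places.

Length factor m = 4/6 = 0.6667
α' = m·α / (1 − (1−m)·α)
   = 4/6 × 0.532 / (1 − (1 − 4/6) × 0.532)
   = 0.3547 / 0.8227 = 0.431

predicted reliability = 0.431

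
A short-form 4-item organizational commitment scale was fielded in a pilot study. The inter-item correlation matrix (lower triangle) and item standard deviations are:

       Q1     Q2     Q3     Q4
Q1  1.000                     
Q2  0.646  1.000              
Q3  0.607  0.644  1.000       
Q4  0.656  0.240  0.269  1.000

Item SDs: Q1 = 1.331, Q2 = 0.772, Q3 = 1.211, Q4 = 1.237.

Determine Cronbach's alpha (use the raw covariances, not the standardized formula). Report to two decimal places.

Cronbach's alpha = 0.79

Σσ²ᵢ = 1.331² + 0.772² + 1.211² + 1.237² = 5.3642
Covariances σ_ij = r_ij · s_i · s_j:
  σ(Q1,Q2) = 0.646 × 1.331 × 0.772 = 0.6638
  σ(Q1,Q3) = 0.607 × 1.331 × 1.211 = 0.9784
  σ(Q1,Q4) = 0.656 × 1.331 × 1.237 = 1.0801
  σ(Q2,Q3) = 0.644 × 0.772 × 1.211 = 0.6021
  σ(Q2,Q4) = 0.240 × 0.772 × 1.237 = 0.2292
  σ(Q3,Q4) = 0.269 × 1.211 × 1.237 = 0.4030
σ²_T = Σσ²ᵢ + 2·Σσ_ij = 5.3642 + 2 × 3.9566 = 13.2774
α = (4/3)·(1 − 5.3642/13.2774) = 0.79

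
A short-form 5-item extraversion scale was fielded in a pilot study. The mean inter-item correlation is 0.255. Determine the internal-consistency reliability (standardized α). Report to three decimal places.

standardized α = 0.631

Standardized α = k·r̄ / (1 + (k−1)·r̄) = 5 × 0.255 / (1 + 4 × 0.255)
  = 1.2750 / 2.0200 = 0.631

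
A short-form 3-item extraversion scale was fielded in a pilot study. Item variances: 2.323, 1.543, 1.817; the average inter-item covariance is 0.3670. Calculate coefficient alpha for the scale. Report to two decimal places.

Σσᵢ² = 2.323 + 1.543 + 1.817 = 5.683
Sum of the 3 distinct covariances = 3 × 0.3670 = 1.1010
Var(T) = Σσᵢ² + 2·Σcov = 5.683 + 2 × 1.1010 = 7.8850
α = (3/2)·(1 − 5.683/7.8850) = 0.42

coefficient alpha = 0.42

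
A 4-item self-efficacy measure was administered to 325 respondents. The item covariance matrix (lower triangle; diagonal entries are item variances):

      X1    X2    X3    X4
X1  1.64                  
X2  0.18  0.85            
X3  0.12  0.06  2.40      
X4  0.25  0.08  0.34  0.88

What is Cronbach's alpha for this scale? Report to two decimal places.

α = 0.35

Σσ²ᵢ = 1.64 + 0.85 + 2.40 + 0.88 = 5.77
Σ_{i<j} σ_ij = 1.03
total variance = 5.77 + 2 × 1.03 = 7.83
α = (k/(k−1))·(1 − Σσ²ᵢ/total variance) = (4/3)·(1 − 5.77/7.83) = 0.35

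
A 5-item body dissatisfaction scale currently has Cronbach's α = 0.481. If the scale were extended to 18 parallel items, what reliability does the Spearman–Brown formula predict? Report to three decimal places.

Length factor m = 18/5 = 3.6000
α' = m·α / (1 + (m−1)·α)
   = 18/5 × 0.481 / (1 + (18/5 − 1) × 0.481)
   = 1.7316 / 2.2506 = 0.769

predicted reliability = 0.769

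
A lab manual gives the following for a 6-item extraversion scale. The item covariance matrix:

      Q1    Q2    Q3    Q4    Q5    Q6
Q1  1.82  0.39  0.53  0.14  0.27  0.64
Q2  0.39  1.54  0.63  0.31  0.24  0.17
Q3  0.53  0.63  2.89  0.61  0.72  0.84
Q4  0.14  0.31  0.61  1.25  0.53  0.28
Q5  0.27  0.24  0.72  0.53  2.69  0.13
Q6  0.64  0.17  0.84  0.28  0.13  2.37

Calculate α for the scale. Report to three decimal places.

α = 0.607

Σσᵢ² = 1.82 + 1.54 + 2.89 + 1.25 + 2.69 + 2.37 = 12.56
Sum of the distinct covariances = 6.43
σ²_total = 12.56 + 2 × 6.43 = 25.42
α = (k/(k−1))·(1 − Σσᵢ²/σ²_total) = (6/5)·(1 − 12.56/25.42) = 0.607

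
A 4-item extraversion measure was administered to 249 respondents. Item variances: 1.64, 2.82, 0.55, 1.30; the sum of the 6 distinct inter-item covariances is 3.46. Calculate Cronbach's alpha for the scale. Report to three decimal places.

α = 0.697

sum of item variances = 1.64 + 2.82 + 0.55 + 1.30 = 6.31
Sum of distinct covariances = 3.46
σ²_total = sum of item variances + 2·Σcov = 6.31 + 2 × 3.46 = 13.23
α = (4/3)·(1 − 6.31/13.23) = 0.697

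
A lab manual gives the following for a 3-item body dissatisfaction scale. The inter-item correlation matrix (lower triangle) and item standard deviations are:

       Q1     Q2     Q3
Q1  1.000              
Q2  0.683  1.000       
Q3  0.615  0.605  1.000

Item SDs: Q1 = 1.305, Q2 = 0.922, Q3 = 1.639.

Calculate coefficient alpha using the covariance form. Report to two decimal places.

α = 0.81

Σσ²ᵢ = 1.305² + 0.922² + 1.639² = 5.2394
Covariances σ_ij = r_ij · s_i · s_j:
  σ(Q1,Q2) = 0.683 × 1.305 × 0.922 = 0.8218
  σ(Q1,Q3) = 0.615 × 1.305 × 1.639 = 1.3154
  σ(Q2,Q3) = 0.605 × 0.922 × 1.639 = 0.9143
σ²_T = Σσ²ᵢ + 2·Σσ_ij = 5.2394 + 2 × 3.0515 = 11.3424
α = (3/2)·(1 − 5.2394/11.3424) = 0.81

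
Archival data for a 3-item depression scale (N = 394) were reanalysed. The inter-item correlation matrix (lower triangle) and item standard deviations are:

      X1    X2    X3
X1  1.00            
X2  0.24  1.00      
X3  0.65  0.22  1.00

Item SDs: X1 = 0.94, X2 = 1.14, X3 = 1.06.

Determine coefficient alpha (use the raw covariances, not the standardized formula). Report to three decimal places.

coefficient alpha = 0.622

Σσ²ᵢ = 0.94² + 1.14² + 1.06² = 3.3068
Covariances σ_ij = r_ij · s_i · s_j:
  σ(X1,X2) = 0.24 × 0.94 × 1.14 = 0.2572
  σ(X1,X3) = 0.65 × 0.94 × 1.06 = 0.6477
  σ(X2,X3) = 0.22 × 1.14 × 1.06 = 0.2658
σ²_T = Σσ²ᵢ + 2·Σσ_ij = 3.3068 + 2 × 1.1707 = 5.6482
α = (3/2)·(1 − 3.3068/5.6482) = 0.622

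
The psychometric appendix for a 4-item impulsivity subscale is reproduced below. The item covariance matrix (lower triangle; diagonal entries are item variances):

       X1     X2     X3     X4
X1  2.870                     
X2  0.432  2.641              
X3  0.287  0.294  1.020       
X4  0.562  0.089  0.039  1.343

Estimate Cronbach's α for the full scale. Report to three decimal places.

Cronbach's α = 0.403

Σσ²ᵢ = 2.870 + 2.641 + 1.020 + 1.343 = 7.874
Sum of off-diagonal covariances = 1.703
σ²_T = 7.874 + 2 × 1.703 = 11.280
α = (k/(k−1))·(1 − Σσ²ᵢ/σ²_T) = (4/3)·(1 − 7.874/11.280) = 0.403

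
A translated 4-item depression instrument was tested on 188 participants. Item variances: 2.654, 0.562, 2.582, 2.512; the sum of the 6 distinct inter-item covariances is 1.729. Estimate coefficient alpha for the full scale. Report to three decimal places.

sum of item variances = 2.654 + 0.562 + 2.582 + 2.512 = 8.310
Sum of distinct covariances = 1.729
σ²_T = sum of item variances + 2·Σcov = 8.310 + 2 × 1.729 = 11.768
α = (4/3)·(1 − 8.310/11.768) = 0.392

α = 0.392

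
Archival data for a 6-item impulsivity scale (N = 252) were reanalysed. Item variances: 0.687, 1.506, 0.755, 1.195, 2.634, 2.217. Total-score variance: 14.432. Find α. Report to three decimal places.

α = 0.452

sum of item variances = 0.687 + 1.506 + 0.755 + 1.195 + 2.634 + 2.217 = 8.994
α = (k/(k−1))·(1 − sum of item variances/σ²_T) = (6/5)·(1 − 8.994/14.432) = 0.452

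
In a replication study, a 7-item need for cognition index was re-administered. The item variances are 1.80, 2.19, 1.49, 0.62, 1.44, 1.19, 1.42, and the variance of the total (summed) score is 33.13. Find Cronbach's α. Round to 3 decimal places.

ΣVar(i) = 1.80 + 2.19 + 1.49 + 0.62 + 1.44 + 1.19 + 1.42 = 10.15
α = (k/(k−1))·(1 − ΣVar(i)/σ²_total) = (7/6)·(1 − 10.15/33.13) = 0.809

α = 0.809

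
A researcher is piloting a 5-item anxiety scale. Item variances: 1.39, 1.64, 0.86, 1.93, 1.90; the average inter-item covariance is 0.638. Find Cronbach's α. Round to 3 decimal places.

Cronbach's α = 0.779

sum of item variances = 1.39 + 1.64 + 0.86 + 1.93 + 1.90 = 7.72
Sum of the 10 distinct covariances = 10 × 0.638 = 6.380
total variance = sum of item variances + 2·Σcov = 7.72 + 2 × 6.380 = 20.480
α = (5/4)·(1 − 7.72/20.480) = 0.779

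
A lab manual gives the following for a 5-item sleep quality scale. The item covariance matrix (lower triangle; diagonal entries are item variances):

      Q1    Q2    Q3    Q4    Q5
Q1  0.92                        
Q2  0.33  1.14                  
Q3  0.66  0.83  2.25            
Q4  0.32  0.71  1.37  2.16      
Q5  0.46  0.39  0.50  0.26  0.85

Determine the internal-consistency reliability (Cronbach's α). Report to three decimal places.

α = 0.768

ΣVar(i) = 0.92 + 1.14 + 2.25 + 2.16 + 0.85 = 7.32
Sum of the distinct covariances = 5.83
σ²_total = 7.32 + 2 × 5.83 = 18.98
α = (k/(k−1))·(1 − ΣVar(i)/σ²_total) = (5/4)·(1 − 7.32/18.98) = 0.768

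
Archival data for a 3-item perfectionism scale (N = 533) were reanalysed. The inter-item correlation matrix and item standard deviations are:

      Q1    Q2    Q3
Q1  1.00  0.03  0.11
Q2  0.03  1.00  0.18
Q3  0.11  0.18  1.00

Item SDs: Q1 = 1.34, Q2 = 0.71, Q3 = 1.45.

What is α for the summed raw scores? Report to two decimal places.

Σσ²ᵢ = 1.34² + 0.71² + 1.45² = 4.4022
Covariances σ_ij = r_ij · s_i · s_j:
  σ(Q1,Q2) = 0.03 × 1.34 × 0.71 = 0.0285
  σ(Q1,Q3) = 0.11 × 1.34 × 1.45 = 0.2137
  σ(Q2,Q3) = 0.18 × 0.71 × 1.45 = 0.1853
σ²_T = Σσ²ᵢ + 2·Σσ_ij = 4.4022 + 2 × 0.4275 = 5.2572
α = (3/2)·(1 − 4.4022/5.2572) = 0.24

α = 0.24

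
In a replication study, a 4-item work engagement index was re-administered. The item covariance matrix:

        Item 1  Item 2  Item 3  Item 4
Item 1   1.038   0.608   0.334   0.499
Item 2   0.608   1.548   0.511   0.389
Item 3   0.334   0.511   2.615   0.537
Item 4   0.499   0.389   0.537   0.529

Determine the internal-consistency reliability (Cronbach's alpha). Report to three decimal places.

Σσ²ᵢ = 1.038 + 1.548 + 2.615 + 0.529 = 5.730
Sum of the distinct covariances = 2.878
σ²_total = 5.730 + 2 × 2.878 = 11.486
α = (k/(k−1))·(1 − Σσ²ᵢ/σ²_total) = (4/3)·(1 − 5.730/11.486) = 0.668

Cronbach's alpha = 0.668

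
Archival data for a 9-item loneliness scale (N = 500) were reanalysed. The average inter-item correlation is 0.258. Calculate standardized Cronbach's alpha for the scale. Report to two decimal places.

α = 0.76

Standardized α = k·r̄ / (1 + (k−1)·r̄) = 9 × 0.258 / (1 + 8 × 0.258)
  = 2.3220 / 3.0640 = 0.76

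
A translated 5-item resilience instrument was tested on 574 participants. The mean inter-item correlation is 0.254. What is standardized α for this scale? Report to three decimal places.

α = 0.630

Standardized α = k·r̄ / (1 + (k−1)·r̄) = 5 × 0.254 / (1 + 4 × 0.254)
  = 1.2700 / 2.0160 = 0.630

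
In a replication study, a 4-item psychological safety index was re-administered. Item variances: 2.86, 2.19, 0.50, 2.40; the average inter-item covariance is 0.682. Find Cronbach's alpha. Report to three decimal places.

α = 0.676

Σσ²ᵢ = 2.86 + 2.19 + 0.50 + 2.40 = 7.95
Sum of the 6 distinct covariances = 6 × 0.682 = 4.092
Var(T) = Σσ²ᵢ + 2·Σcov = 7.95 + 2 × 4.092 = 16.134
α = (4/3)·(1 − 7.95/16.134) = 0.676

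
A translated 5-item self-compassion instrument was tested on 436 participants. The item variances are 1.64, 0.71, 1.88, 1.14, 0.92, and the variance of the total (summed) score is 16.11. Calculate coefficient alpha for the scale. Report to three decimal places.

Σσ²ᵢ = 1.64 + 0.71 + 1.88 + 1.14 + 0.92 = 6.29
α = (k/(k−1))·(1 − Σσ²ᵢ/Var(T)) = (5/4)·(1 − 6.29/16.11) = 0.762

coefficient alpha = 0.762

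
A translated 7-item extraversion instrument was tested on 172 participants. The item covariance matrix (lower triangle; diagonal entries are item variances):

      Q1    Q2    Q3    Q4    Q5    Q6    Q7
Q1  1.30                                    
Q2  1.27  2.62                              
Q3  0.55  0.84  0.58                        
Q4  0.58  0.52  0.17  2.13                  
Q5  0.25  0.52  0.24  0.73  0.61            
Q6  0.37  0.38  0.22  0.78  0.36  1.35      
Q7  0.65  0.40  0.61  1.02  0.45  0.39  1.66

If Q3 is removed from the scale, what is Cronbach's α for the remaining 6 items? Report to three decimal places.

α = 0.770

Remaining items: Q1, Q2, Q4, Q5, Q6, Q7 (k = 6).
sum of item variances = 1.30 + 2.62 + 2.13 + 0.61 + 1.35 + 1.66 = 9.67
total variance = 9.67 + 2 × 8.67 = 27.01
α (item deleted) = (6/5)·(1 − 9.67/27.01) = 0.770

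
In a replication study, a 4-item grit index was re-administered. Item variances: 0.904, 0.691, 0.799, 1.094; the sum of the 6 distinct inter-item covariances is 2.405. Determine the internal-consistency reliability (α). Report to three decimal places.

ΣVar(i) = 0.904 + 0.691 + 0.799 + 1.094 = 3.488
Sum of distinct covariances = 2.405
σ²_T = ΣVar(i) + 2·Σcov = 3.488 + 2 × 2.405 = 8.298
α = (4/3)·(1 − 3.488/8.298) = 0.773

α = 0.773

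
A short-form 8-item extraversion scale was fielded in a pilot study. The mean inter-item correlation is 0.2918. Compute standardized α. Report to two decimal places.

Standardized α = k·r̄ / (1 + (k−1)·r̄) = 8 × 0.2918 / (1 + 7 × 0.2918)
  = 2.3344 / 3.0426 = 0.77

α = 0.77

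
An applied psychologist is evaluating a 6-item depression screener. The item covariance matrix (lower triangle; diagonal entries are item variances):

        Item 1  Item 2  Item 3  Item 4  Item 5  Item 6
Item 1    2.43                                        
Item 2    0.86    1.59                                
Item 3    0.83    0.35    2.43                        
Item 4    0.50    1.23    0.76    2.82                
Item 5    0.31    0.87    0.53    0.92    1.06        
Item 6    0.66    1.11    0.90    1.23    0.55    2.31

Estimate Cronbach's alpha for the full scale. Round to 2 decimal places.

Cronbach's alpha = 0.78

ΣVar(i) = 2.43 + 1.59 + 2.43 + 2.82 + 1.06 + 2.31 = 12.64
Sum of the distinct covariances = 11.61
σ²_total = 12.64 + 2 × 11.61 = 35.86
α = (k/(k−1))·(1 − ΣVar(i)/σ²_total) = (6/5)·(1 − 12.64/35.86) = 0.78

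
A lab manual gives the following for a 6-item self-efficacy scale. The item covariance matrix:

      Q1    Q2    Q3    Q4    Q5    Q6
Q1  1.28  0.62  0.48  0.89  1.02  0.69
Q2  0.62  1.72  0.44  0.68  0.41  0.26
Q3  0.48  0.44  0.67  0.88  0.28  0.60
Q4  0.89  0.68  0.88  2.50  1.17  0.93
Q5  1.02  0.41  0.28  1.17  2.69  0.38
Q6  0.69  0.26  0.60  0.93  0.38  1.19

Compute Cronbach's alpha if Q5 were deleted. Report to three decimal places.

α = 0.797

Remaining items: Q1, Q2, Q3, Q4, Q6 (k = 5).
ΣVar(i) = 1.28 + 1.72 + 0.67 + 2.50 + 1.19 = 7.36
σ²_total = 7.36 + 2 × 6.47 = 20.30
α (item deleted) = (5/4)·(1 − 7.36/20.30) = 0.797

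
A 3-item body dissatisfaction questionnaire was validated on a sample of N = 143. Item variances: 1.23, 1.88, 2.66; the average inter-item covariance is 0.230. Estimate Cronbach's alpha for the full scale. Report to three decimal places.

Cronbach's alpha = 0.290

sum of item variances = 1.23 + 1.88 + 2.66 = 5.77
Sum of the 3 distinct covariances = 3 × 0.230 = 0.690
σ²_total = sum of item variances + 2·Σcov = 5.77 + 2 × 0.690 = 7.150
α = (3/2)·(1 − 5.77/7.150) = 0.290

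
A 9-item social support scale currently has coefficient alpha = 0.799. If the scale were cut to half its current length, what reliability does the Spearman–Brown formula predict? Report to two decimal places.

predicted reliability = 0.67

Length factor m = 1/2
α' = m·α / (1 − (1−m)·α)
   = 1/2 × 0.799 / (1 − (1 − 1/2) × 0.799)
   = 0.3995 / 0.6005 = 0.67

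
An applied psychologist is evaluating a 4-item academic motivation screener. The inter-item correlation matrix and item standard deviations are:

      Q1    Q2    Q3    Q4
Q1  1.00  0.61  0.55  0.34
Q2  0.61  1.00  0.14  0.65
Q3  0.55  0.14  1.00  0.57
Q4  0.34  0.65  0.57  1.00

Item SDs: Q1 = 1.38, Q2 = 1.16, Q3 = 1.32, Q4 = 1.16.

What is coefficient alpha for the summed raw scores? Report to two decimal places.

Σσ²ᵢ = 1.38² + 1.16² + 1.32² + 1.16² = 6.3380
Covariances σ_ij = r_ij · s_i · s_j:
  σ(Q1,Q2) = 0.61 × 1.38 × 1.16 = 0.9765
  σ(Q1,Q3) = 0.55 × 1.38 × 1.32 = 1.0019
  σ(Q1,Q4) = 0.34 × 1.38 × 1.16 = 0.5443
  σ(Q2,Q3) = 0.14 × 1.16 × 1.32 = 0.2144
  σ(Q2,Q4) = 0.65 × 1.16 × 1.16 = 0.8746
  σ(Q3,Q4) = 0.57 × 1.32 × 1.16 = 0.8728
σ²_T = Σσ²ᵢ + 2·Σσ_ij = 6.3380 + 2 × 4.4845 = 15.3070
α = (4/3)·(1 − 6.3380/15.3070) = 0.78

α = 0.78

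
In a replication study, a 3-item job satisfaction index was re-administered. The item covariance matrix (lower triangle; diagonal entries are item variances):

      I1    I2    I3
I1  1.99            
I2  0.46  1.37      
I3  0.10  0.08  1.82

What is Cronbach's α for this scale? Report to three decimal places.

Σσᵢ² = 1.99 + 1.37 + 1.82 = 5.18
Σ_{i<j} σ_ij = 0.64
total variance = 5.18 + 2 × 0.64 = 6.46
α = (k/(k−1))·(1 − Σσᵢ²/total variance) = (3/2)·(1 − 5.18/6.46) = 0.297

Cronbach's α = 0.297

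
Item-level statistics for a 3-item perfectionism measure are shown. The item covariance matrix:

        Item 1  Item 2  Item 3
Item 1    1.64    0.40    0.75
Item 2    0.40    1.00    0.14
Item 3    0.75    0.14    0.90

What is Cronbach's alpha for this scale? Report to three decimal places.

Cronbach's alpha = 0.632

Σσ²ᵢ = 1.64 + 1.00 + 0.90 = 3.54
Sum of the distinct covariances = 1.29
σ²_total = 3.54 + 2 × 1.29 = 6.12
α = (k/(k−1))·(1 − Σσ²ᵢ/σ²_total) = (3/2)·(1 − 3.54/6.12) = 0.632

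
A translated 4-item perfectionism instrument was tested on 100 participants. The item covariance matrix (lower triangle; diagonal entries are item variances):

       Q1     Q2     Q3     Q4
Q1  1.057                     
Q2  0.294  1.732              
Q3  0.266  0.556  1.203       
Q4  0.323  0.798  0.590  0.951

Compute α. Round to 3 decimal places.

Σσᵢ² = 1.057 + 1.732 + 1.203 + 0.951 = 4.943
Sum of the distinct covariances = 2.827
σ²_total = 4.943 + 2 × 2.827 = 10.597
α = (k/(k−1))·(1 − Σσᵢ²/σ²_total) = (4/3)·(1 − 4.943/10.597) = 0.711

α = 0.711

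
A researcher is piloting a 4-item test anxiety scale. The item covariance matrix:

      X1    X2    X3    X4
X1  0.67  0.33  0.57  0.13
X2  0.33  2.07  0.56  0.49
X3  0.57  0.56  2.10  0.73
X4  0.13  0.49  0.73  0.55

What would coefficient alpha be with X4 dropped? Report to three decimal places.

α = 0.564

Remaining items: X1, X2, X3 (k = 3).
sum of item variances = 0.67 + 2.07 + 2.10 = 4.84
total variance = 4.84 + 2 × 1.46 = 7.76
α (item deleted) = (3/2)·(1 − 4.84/7.76) = 0.564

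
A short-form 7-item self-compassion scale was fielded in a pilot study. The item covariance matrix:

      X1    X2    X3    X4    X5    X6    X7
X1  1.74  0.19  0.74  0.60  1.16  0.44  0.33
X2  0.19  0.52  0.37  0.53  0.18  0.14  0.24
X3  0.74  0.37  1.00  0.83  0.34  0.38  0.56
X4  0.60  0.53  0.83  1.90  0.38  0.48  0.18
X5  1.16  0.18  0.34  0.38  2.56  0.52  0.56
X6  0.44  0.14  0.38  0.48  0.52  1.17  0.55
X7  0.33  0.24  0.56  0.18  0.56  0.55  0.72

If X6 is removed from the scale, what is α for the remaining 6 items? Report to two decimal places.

Remaining items: X1, X2, X3, X4, X5, X7 (k = 6).
Σσᵢ² = 1.74 + 0.52 + 1.00 + 1.90 + 2.56 + 0.72 = 8.44
Var(T) = 8.44 + 2 × 7.19 = 22.82
α (item deleted) = (6/5)·(1 − 8.44/22.82) = 0.76

α = 0.76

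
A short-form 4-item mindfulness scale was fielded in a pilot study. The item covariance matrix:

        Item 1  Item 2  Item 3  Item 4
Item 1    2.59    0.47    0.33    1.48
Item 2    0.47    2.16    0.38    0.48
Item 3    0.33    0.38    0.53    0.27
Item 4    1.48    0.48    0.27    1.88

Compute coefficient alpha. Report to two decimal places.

ΣVar(i) = 2.59 + 2.16 + 0.53 + 1.88 = 7.16
Σ_{i<j} σ_ij = 3.41
total variance = 7.16 + 2 × 3.41 = 13.98
α = (k/(k−1))·(1 − ΣVar(i)/total variance) = (4/3)·(1 − 7.16/13.98) = 0.65

α = 0.65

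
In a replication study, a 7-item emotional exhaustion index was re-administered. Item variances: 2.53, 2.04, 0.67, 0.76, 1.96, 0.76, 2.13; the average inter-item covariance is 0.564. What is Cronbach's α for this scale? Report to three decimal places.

α = 0.800

Σσᵢ² = 2.53 + 2.04 + 0.67 + 0.76 + 1.96 + 0.76 + 2.13 = 10.85
Sum of the 21 distinct covariances = 21 × 0.564 = 11.844
σ²_T = Σσᵢ² + 2·Σcov = 10.85 + 2 × 11.844 = 34.538
α = (7/6)·(1 − 10.85/34.538) = 0.800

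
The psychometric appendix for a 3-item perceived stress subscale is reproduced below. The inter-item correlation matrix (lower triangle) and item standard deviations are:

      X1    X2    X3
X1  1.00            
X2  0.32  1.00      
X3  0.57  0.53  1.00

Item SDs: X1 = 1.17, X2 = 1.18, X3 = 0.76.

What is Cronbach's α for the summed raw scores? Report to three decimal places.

Cronbach's α = 0.690

Σσ²ᵢ = 1.17² + 1.18² + 0.76² = 3.3389
Covariances σ_ij = r_ij · s_i · s_j:
  σ(X1,X2) = 0.32 × 1.17 × 1.18 = 0.4418
  σ(X1,X3) = 0.57 × 1.17 × 0.76 = 0.5068
  σ(X2,X3) = 0.53 × 1.18 × 0.76 = 0.4753
σ²_T = Σσ²ᵢ + 2·Σσ_ij = 3.3389 + 2 × 1.4239 = 6.1867
α = (3/2)·(1 − 3.3389/6.1867) = 0.690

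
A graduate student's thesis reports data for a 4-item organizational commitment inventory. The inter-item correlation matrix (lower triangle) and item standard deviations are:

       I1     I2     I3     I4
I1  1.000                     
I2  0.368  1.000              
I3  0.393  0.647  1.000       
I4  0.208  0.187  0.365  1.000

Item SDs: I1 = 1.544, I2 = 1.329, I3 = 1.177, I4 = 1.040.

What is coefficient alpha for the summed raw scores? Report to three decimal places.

Σσ²ᵢ = 1.544² + 1.329² + 1.177² + 1.040² = 6.6171
Covariances σ_ij = r_ij · s_i · s_j:
  σ(I1,I2) = 0.368 × 1.544 × 1.329 = 0.7551
  σ(I1,I3) = 0.393 × 1.544 × 1.177 = 0.7142
  σ(I1,I4) = 0.208 × 1.544 × 1.040 = 0.3340
  σ(I2,I3) = 0.647 × 1.329 × 1.177 = 1.0121
  σ(I2,I4) = 0.187 × 1.329 × 1.040 = 0.2585
  σ(I3,I4) = 0.365 × 1.177 × 1.040 = 0.4468
σ²_T = Σσ²ᵢ + 2·Σσ_ij = 6.6171 + 2 × 3.5207 = 13.6585
α = (4/3)·(1 − 6.6171/13.6585) = 0.687

coefficient alpha = 0.687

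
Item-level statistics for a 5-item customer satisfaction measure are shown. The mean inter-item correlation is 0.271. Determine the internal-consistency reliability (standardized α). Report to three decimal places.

standardized α = 0.650

Standardized α = k·r̄ / (1 + (k−1)·r̄) = 5 × 0.271 / (1 + 4 × 0.271)
  = 1.3550 / 2.0840 = 0.650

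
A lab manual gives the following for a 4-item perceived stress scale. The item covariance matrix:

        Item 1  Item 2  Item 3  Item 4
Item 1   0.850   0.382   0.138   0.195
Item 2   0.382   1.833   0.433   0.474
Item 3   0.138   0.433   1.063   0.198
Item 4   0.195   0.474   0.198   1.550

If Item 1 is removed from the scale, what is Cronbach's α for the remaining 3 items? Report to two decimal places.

α = 0.50

Remaining items: Item 2, Item 3, Item 4 (k = 3).
ΣVar(i) = 1.833 + 1.063 + 1.550 = 4.446
σ²_T = 4.446 + 2 × 1.105 = 6.656
α (item deleted) = (3/2)·(1 − 4.446/6.656) = 0.50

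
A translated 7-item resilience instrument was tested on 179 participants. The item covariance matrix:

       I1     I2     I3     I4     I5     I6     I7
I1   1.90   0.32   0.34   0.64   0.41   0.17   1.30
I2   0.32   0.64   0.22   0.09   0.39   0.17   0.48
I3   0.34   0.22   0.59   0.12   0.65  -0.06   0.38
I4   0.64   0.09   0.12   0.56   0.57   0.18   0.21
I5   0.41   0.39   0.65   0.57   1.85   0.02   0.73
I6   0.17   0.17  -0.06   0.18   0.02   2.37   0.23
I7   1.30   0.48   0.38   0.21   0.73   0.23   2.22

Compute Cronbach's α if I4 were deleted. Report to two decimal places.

Remaining items: I1, I2, I3, I5, I6, I7 (k = 6).
sum of item variances = 1.90 + 0.64 + 0.59 + 1.85 + 2.37 + 2.22 = 9.57
σ²_total = 9.57 + 2 × 5.75 = 21.07
α (item deleted) = (6/5)·(1 − 9.57/21.07) = 0.65

Cronbach's α = 0.65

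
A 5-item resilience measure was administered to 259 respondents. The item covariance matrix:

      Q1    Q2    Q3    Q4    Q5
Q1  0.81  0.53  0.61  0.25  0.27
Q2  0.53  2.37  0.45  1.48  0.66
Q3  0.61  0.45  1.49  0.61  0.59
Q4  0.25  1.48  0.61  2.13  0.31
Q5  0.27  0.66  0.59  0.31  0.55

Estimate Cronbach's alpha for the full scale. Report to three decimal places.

Cronbach's alpha = 0.763

Σσᵢ² = 0.81 + 2.37 + 1.49 + 2.13 + 0.55 = 7.35
Sum of the distinct covariances = 5.76
σ²_total = 7.35 + 2 × 5.76 = 18.87
α = (k/(k−1))·(1 − Σσᵢ²/σ²_total) = (5/4)·(1 − 7.35/18.87) = 0.763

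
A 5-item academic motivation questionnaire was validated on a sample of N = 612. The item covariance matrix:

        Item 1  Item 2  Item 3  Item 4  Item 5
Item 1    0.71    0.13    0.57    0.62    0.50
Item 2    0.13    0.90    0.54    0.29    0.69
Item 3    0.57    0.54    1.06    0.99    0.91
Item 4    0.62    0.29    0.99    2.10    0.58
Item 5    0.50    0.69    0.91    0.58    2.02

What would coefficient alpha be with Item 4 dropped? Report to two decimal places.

Remaining items: Item 1, Item 2, Item 3, Item 5 (k = 4).
sum of item variances = 0.71 + 0.90 + 1.06 + 2.02 = 4.69
total variance = 4.69 + 2 × 3.34 = 11.37
α (item deleted) = (4/3)·(1 − 4.69/11.37) = 0.78

coefficient alpha = 0.78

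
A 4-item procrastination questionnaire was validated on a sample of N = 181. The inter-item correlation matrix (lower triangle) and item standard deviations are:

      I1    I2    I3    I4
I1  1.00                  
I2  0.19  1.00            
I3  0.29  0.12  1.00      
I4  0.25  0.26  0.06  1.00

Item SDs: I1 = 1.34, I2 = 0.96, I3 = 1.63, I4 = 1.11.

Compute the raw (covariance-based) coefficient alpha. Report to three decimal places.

coefficient alpha = 0.474

Σσ²ᵢ = 1.34² + 0.96² + 1.63² + 1.11² = 6.6062
Covariances σ_ij = r_ij · s_i · s_j:
  σ(I1,I2) = 0.19 × 1.34 × 0.96 = 0.2444
  σ(I1,I3) = 0.29 × 1.34 × 1.63 = 0.6334
  σ(I1,I4) = 0.25 × 1.34 × 1.11 = 0.3719
  σ(I2,I3) = 0.12 × 0.96 × 1.63 = 0.1878
  σ(I2,I4) = 0.26 × 0.96 × 1.11 = 0.2771
  σ(I3,I4) = 0.06 × 1.63 × 1.11 = 0.1086
σ²_T = Σσ²ᵢ + 2·Σσ_ij = 6.6062 + 2 × 1.8232 = 10.2526
α = (4/3)·(1 − 6.6062/10.2526) = 0.474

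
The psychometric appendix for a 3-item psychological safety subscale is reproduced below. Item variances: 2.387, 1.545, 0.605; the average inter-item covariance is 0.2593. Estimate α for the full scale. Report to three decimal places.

α = 0.383

Σσᵢ² = 2.387 + 1.545 + 0.605 = 4.537
Sum of the 3 distinct covariances = 3 × 0.2593 = 0.7779
σ²_T = Σσᵢ² + 2·Σcov = 4.537 + 2 × 0.7779 = 6.0928
α = (3/2)·(1 − 4.537/6.0928) = 0.383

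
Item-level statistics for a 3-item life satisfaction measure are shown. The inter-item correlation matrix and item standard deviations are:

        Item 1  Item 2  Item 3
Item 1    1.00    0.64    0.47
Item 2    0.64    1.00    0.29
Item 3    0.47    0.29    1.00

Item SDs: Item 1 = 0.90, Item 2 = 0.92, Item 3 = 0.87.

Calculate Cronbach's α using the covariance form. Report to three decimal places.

Σσ²ᵢ = 0.90² + 0.92² + 0.87² = 2.4133
Covariances σ_ij = r_ij · s_i · s_j:
  σ(Item 1,Item 2) = 0.64 × 0.90 × 0.92 = 0.5299
  σ(Item 1,Item 3) = 0.47 × 0.90 × 0.87 = 0.3680
  σ(Item 2,Item 3) = 0.29 × 0.92 × 0.87 = 0.2321
σ²_T = Σσ²ᵢ + 2·Σσ_ij = 2.4133 + 2 × 1.1300 = 4.6733
α = (3/2)·(1 − 2.4133/4.6733) = 0.725

α = 0.725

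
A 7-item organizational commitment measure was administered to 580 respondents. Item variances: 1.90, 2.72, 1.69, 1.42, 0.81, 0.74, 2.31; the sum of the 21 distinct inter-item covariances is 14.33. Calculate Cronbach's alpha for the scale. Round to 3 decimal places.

ΣVar(i) = 1.90 + 2.72 + 1.69 + 1.42 + 0.81 + 0.74 + 2.31 = 11.59
Sum of distinct covariances = 14.33
σ²_total = ΣVar(i) + 2·Σcov = 11.59 + 2 × 14.33 = 40.25
α = (7/6)·(1 − 11.59/40.25) = 0.831

Cronbach's alpha = 0.831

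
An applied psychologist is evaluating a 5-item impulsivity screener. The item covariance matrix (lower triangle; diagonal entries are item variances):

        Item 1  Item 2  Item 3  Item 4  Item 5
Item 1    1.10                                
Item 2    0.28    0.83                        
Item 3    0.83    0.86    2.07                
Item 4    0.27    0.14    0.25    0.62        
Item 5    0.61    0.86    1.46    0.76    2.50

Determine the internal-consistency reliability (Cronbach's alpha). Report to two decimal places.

Σσᵢ² = 1.10 + 0.83 + 2.07 + 0.62 + 2.50 = 7.12
Σ_{i<j} σ_ij = 6.32
Var(T) = 7.12 + 2 × 6.32 = 19.76
α = (k/(k−1))·(1 − Σσᵢ²/Var(T)) = (5/4)·(1 − 7.12/19.76) = 0.80

α = 0.80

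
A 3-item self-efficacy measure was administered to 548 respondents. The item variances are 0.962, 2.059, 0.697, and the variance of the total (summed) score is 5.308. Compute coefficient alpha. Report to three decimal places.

coefficient alpha = 0.449

sum of item variances = 0.962 + 2.059 + 0.697 = 3.718
α = (k/(k−1))·(1 − sum of item variances/σ²_total) = (3/2)·(1 − 3.718/5.308) = 0.449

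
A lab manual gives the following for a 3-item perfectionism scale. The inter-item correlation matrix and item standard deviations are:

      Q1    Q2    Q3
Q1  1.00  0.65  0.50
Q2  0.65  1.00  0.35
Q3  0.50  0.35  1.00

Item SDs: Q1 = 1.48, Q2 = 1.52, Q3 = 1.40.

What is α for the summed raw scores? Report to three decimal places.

α = 0.751

Σσ²ᵢ = 1.48² + 1.52² + 1.40² = 6.4608
Covariances σ_ij = r_ij · s_i · s_j:
  σ(Q1,Q2) = 0.65 × 1.48 × 1.52 = 1.4622
  σ(Q1,Q3) = 0.50 × 1.48 × 1.40 = 1.0360
  σ(Q2,Q3) = 0.35 × 1.52 × 1.40 = 0.7448
σ²_T = Σσ²ᵢ + 2·Σσ_ij = 6.4608 + 2 × 3.2430 = 12.9468
α = (3/2)·(1 − 6.4608/12.9468) = 0.751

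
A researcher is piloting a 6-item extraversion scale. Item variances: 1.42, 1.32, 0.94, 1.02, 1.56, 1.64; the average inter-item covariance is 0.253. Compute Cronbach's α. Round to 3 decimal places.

ΣVar(i) = 1.42 + 1.32 + 0.94 + 1.02 + 1.56 + 1.64 = 7.90
Sum of the 15 distinct covariances = 15 × 0.253 = 3.795
Var(T) = ΣVar(i) + 2·Σcov = 7.90 + 2 × 3.795 = 15.490
α = (6/5)·(1 − 7.90/15.490) = 0.588

Cronbach's α = 0.588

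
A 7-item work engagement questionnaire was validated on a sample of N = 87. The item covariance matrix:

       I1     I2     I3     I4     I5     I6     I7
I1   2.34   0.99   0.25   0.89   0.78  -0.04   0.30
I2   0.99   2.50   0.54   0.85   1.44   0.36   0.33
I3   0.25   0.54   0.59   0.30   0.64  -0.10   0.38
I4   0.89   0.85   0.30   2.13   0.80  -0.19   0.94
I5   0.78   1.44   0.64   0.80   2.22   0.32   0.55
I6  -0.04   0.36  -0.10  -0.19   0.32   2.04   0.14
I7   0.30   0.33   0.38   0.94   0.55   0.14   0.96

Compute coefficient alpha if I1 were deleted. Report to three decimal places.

α = 0.700

Remaining items: I2, I3, I4, I5, I6, I7 (k = 6).
Σσ²ᵢ = 2.50 + 0.59 + 2.13 + 2.22 + 2.04 + 0.96 = 10.44
Var(T) = 10.44 + 2 × 7.30 = 25.04
α (item deleted) = (6/5)·(1 − 10.44/25.04) = 0.700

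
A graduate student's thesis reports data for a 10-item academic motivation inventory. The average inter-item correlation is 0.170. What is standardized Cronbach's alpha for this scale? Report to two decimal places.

α = 0.67

Standardized α = k·r̄ / (1 + (k−1)·r̄) = 10 × 0.170 / (1 + 9 × 0.170)
  = 1.7000 / 2.5300 = 0.67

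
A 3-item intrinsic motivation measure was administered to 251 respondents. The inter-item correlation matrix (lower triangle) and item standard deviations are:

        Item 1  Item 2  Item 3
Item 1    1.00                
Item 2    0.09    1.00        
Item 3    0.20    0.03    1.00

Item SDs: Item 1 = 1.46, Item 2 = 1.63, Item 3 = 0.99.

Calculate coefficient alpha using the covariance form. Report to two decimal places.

α = 0.24

Σσ²ᵢ = 1.46² + 1.63² + 0.99² = 5.7686
Covariances σ_ij = r_ij · s_i · s_j:
  σ(Item 1,Item 2) = 0.09 × 1.46 × 1.63 = 0.2142
  σ(Item 1,Item 3) = 0.20 × 1.46 × 0.99 = 0.2891
  σ(Item 2,Item 3) = 0.03 × 1.63 × 0.99 = 0.0484
σ²_T = Σσ²ᵢ + 2·Σσ_ij = 5.7686 + 2 × 0.5517 = 6.8720
α = (3/2)·(1 − 5.7686/6.8720) = 0.24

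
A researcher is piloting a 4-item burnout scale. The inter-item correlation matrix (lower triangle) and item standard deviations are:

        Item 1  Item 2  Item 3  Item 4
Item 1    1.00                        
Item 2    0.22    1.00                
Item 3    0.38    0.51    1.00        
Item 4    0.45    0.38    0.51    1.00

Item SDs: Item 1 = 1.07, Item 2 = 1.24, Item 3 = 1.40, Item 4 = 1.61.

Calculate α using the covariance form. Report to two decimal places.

Σσ²ᵢ = 1.07² + 1.24² + 1.40² + 1.61² = 7.2346
Covariances σ_ij = r_ij · s_i · s_j:
  σ(Item 1,Item 2) = 0.22 × 1.07 × 1.24 = 0.2919
  σ(Item 1,Item 3) = 0.38 × 1.07 × 1.40 = 0.5692
  σ(Item 1,Item 4) = 0.45 × 1.07 × 1.61 = 0.7752
  σ(Item 2,Item 3) = 0.51 × 1.24 × 1.40 = 0.8854
  σ(Item 2,Item 4) = 0.38 × 1.24 × 1.61 = 0.7586
  σ(Item 3,Item 4) = 0.51 × 1.40 × 1.61 = 1.1495
σ²_T = Σσ²ᵢ + 2·Σσ_ij = 7.2346 + 2 × 4.4298 = 16.0942
α = (4/3)·(1 − 7.2346/16.0942) = 0.73

α = 0.73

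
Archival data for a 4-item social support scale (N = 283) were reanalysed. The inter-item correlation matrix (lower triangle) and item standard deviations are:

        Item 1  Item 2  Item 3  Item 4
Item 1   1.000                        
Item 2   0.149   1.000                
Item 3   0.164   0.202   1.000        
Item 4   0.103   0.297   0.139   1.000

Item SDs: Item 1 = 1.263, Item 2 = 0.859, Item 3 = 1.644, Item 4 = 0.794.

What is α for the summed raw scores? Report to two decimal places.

α = 0.41

Σσ²ᵢ = 1.263² + 0.859² + 1.644² + 0.794² = 5.6662
Covariances σ_ij = r_ij · s_i · s_j:
  σ(Item 1,Item 2) = 0.149 × 1.263 × 0.859 = 0.1617
  σ(Item 1,Item 3) = 0.164 × 1.263 × 1.644 = 0.3405
  σ(Item 1,Item 4) = 0.103 × 1.263 × 0.794 = 0.1033
  σ(Item 2,Item 3) = 0.202 × 0.859 × 1.644 = 0.2853
  σ(Item 2,Item 4) = 0.297 × 0.859 × 0.794 = 0.2026
  σ(Item 3,Item 4) = 0.139 × 1.644 × 0.794 = 0.1814
σ²_T = Σσ²ᵢ + 2·Σσ_ij = 5.6662 + 2 × 1.2748 = 8.2158
α = (4/3)·(1 − 5.6662/8.2158) = 0.41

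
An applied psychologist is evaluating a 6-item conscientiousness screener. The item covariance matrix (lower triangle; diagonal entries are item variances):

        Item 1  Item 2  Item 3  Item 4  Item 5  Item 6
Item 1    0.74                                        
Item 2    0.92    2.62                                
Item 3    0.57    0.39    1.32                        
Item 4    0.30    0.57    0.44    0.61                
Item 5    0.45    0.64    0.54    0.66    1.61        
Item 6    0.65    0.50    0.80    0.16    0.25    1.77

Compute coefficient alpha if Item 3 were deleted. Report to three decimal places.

coefficient alpha = 0.726

Remaining items: Item 1, Item 2, Item 4, Item 5, Item 6 (k = 5).
sum of item variances = 0.74 + 2.62 + 0.61 + 1.61 + 1.77 = 7.35
total variance = 7.35 + 2 × 5.10 = 17.55
α (item deleted) = (5/4)·(1 − 7.35/17.55) = 0.726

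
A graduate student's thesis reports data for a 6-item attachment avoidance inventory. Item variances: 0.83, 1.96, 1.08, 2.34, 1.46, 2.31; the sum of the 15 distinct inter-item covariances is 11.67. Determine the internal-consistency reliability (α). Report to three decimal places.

α = 0.841

ΣVar(i) = 0.83 + 1.96 + 1.08 + 2.34 + 1.46 + 2.31 = 9.98
Sum of distinct covariances = 11.67
σ²_T = ΣVar(i) + 2·Σcov = 9.98 + 2 × 11.67 = 33.32
α = (6/5)·(1 − 9.98/33.32) = 0.841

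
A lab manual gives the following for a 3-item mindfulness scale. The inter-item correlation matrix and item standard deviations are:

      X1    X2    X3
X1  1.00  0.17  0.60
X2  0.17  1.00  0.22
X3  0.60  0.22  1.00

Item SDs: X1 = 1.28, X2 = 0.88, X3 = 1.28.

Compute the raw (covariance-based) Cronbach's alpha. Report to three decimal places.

Σσ²ᵢ = 1.28² + 0.88² + 1.28² = 4.0512
Covariances σ_ij = r_ij · s_i · s_j:
  σ(X1,X2) = 0.17 × 1.28 × 0.88 = 0.1915
  σ(X1,X3) = 0.60 × 1.28 × 1.28 = 0.9830
  σ(X2,X3) = 0.22 × 0.88 × 1.28 = 0.2478
σ²_T = Σσ²ᵢ + 2·Σσ_ij = 4.0512 + 2 × 1.4223 = 6.8958
α = (3/2)·(1 − 4.0512/6.8958) = 0.619

Cronbach's alpha = 0.619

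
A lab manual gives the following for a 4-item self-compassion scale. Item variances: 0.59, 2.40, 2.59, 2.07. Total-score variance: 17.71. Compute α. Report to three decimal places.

ΣVar(i) = 0.59 + 2.40 + 2.59 + 2.07 = 7.65
α = (k/(k−1))·(1 − ΣVar(i)/total variance) = (4/3)·(1 − 7.65/17.71) = 0.757

α = 0.757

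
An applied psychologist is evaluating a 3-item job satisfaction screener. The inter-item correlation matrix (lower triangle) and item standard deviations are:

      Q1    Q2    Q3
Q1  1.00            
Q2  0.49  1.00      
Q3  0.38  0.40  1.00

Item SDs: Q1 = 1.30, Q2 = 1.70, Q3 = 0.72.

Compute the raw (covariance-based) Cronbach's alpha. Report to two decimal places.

Cronbach's alpha = 0.65

Σσ²ᵢ = 1.30² + 1.70² + 0.72² = 5.0984
Covariances σ_ij = r_ij · s_i · s_j:
  σ(Q1,Q2) = 0.49 × 1.30 × 1.70 = 1.0829
  σ(Q1,Q3) = 0.38 × 1.30 × 0.72 = 0.3557
  σ(Q2,Q3) = 0.40 × 1.70 × 0.72 = 0.4896
σ²_T = Σσ²ᵢ + 2·Σσ_ij = 5.0984 + 2 × 1.9282 = 8.9548
α = (3/2)·(1 − 5.0984/8.9548) = 0.65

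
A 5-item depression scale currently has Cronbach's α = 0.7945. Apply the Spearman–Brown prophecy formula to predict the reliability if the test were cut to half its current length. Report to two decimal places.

predicted reliability = 0.66

Length factor m = 1/2
α' = m·α / (1 − (1−m)·α)
   = 1/2 × 0.7945 / (1 − (1 − 1/2) × 0.7945)
   = 0.3972 / 0.6028 = 0.66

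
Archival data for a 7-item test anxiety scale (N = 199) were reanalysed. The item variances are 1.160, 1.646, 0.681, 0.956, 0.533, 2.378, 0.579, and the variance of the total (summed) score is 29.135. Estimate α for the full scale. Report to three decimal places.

sum of item variances = 1.160 + 1.646 + 0.681 + 0.956 + 0.533 + 2.378 + 0.579 = 7.933
α = (k/(k−1))·(1 − sum of item variances/Var(T)) = (7/6)·(1 − 7.933/29.135) = 0.849

α = 0.849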